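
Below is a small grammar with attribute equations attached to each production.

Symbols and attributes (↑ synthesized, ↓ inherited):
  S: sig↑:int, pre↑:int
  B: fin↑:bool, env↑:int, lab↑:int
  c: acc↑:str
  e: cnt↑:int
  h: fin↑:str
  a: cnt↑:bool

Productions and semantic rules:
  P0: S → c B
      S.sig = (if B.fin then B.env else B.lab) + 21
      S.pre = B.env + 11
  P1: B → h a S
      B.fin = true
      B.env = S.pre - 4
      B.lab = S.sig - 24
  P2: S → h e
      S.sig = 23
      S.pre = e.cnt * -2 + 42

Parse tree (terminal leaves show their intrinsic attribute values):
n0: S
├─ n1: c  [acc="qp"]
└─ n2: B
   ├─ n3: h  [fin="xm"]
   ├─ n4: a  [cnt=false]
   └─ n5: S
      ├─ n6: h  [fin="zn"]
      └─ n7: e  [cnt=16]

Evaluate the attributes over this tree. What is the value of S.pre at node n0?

1. n1.acc = "qp"  [terminal]
2. n3.fin = "xm"  [terminal]
3. n4.cnt = false  [terminal]
4. n6.fin = "zn"  [terminal]
5. n7.cnt = 16  [terminal]
6. n5.sig = 23  [23]
7. n5.pre = 10  [e.cnt * -2 + 42]
8. n2.fin = true  [true]
9. n2.env = 6  [S.pre - 4]
10. n2.lab = -1  [S.sig - 24]
11. n0.sig = 27  [(if B.fin then B.env else B.lab) + 21]
12. n0.pre = 17  [B.env + 11]

17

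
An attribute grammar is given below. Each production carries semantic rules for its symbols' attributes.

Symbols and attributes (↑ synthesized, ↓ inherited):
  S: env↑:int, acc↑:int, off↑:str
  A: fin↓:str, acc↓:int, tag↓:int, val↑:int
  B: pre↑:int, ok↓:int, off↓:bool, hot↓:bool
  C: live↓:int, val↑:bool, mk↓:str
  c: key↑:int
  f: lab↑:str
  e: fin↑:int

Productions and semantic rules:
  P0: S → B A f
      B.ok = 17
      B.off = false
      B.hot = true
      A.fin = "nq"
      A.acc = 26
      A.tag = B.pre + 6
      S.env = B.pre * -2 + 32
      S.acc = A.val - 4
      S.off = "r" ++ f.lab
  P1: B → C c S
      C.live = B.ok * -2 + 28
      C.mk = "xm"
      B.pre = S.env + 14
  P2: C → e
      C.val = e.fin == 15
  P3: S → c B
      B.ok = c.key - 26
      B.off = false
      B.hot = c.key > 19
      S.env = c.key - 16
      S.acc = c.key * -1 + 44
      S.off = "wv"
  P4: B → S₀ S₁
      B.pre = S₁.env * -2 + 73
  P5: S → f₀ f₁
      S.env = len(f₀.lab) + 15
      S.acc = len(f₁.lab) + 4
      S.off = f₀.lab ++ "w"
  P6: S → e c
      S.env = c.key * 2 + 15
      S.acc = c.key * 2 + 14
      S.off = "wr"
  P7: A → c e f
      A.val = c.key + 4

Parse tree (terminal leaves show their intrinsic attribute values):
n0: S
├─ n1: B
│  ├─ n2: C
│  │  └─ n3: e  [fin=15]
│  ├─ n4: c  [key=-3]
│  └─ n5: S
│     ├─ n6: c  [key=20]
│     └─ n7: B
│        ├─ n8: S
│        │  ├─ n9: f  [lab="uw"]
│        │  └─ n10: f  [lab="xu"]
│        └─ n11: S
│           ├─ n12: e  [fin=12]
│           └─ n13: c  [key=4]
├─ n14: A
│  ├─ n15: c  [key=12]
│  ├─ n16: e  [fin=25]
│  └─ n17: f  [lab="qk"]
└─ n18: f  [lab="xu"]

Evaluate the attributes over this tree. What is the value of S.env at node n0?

1. n1.ok = 17  [17]
2. n1.off = false  [false]
3. n1.hot = true  [true]
4. n2.live = -6  [B.ok * -2 + 28]
5. n2.mk = "xm"  ["xm"]
6. n3.fin = 15  [terminal]
7. n2.val = true  [e.fin == 15]
8. n4.key = -3  [terminal]
9. n6.key = 20  [terminal]
10. n7.ok = -6  [c.key - 26]
11. n7.off = false  [false]
12. n7.hot = true  [c.key > 19]
13. n9.lab = "uw"  [terminal]
14. n10.lab = "xu"  [terminal]
15. n8.env = 17  [len(f₀.lab) + 15]
16. n8.acc = 6  [len(f₁.lab) + 4]
17. n8.off = "uww"  [f₀.lab ++ "w"]
18. n12.fin = 12  [terminal]
19. n13.key = 4  [terminal]
20. n11.env = 23  [c.key * 2 + 15]
21. n11.acc = 22  [c.key * 2 + 14]
22. n11.off = "wr"  ["wr"]
23. n7.pre = 27  [S₁.env * -2 + 73]
24. n5.env = 4  [c.key - 16]
25. n5.acc = 24  [c.key * -1 + 44]
26. n5.off = "wv"  ["wv"]
27. n1.pre = 18  [S.env + 14]
28. n14.fin = "nq"  ["nq"]
29. n14.acc = 26  [26]
30. n14.tag = 24  [B.pre + 6]
31. n15.key = 12  [terminal]
32. n16.fin = 25  [terminal]
33. n17.lab = "qk"  [terminal]
34. n14.val = 16  [c.key + 4]
35. n18.lab = "xu"  [terminal]
36. n0.env = -4  [B.pre * -2 + 32]
37. n0.acc = 12  [A.val - 4]
38. n0.off = "rxu"  ["r" ++ f.lab]

-4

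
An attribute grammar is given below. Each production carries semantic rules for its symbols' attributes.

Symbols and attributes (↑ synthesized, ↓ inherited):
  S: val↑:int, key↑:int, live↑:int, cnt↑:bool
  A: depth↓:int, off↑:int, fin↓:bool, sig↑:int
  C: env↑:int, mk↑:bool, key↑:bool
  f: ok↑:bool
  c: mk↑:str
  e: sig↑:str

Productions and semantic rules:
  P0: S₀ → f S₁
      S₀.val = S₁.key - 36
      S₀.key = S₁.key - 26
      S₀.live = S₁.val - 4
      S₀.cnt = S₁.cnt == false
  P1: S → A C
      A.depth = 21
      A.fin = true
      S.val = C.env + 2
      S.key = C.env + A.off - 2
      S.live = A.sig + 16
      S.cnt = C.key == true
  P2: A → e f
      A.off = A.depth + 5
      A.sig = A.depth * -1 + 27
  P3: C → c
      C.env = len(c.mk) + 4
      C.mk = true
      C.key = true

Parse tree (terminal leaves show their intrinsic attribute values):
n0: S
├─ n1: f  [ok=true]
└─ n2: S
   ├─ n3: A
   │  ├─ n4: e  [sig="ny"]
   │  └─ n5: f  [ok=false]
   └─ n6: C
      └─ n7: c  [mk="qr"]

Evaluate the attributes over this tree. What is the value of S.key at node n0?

1. n1.ok = true  [terminal]
2. n3.depth = 21  [21]
3. n3.fin = true  [true]
4. n4.sig = "ny"  [terminal]
5. n5.ok = false  [terminal]
6. n3.off = 26  [A.depth + 5]
7. n3.sig = 6  [A.depth * -1 + 27]
8. n7.mk = "qr"  [terminal]
9. n6.env = 6  [len(c.mk) + 4]
10. n6.mk = true  [true]
11. n6.key = true  [true]
12. n2.val = 8  [C.env + 2]
13. n2.key = 30  [C.env + A.off - 2]
14. n2.live = 22  [A.sig + 16]
15. n2.cnt = true  [C.key == true]
16. n0.val = -6  [S₁.key - 36]
17. n0.key = 4  [S₁.key - 26]
18. n0.live = 4  [S₁.val - 4]
19. n0.cnt = false  [S₁.cnt == false]

4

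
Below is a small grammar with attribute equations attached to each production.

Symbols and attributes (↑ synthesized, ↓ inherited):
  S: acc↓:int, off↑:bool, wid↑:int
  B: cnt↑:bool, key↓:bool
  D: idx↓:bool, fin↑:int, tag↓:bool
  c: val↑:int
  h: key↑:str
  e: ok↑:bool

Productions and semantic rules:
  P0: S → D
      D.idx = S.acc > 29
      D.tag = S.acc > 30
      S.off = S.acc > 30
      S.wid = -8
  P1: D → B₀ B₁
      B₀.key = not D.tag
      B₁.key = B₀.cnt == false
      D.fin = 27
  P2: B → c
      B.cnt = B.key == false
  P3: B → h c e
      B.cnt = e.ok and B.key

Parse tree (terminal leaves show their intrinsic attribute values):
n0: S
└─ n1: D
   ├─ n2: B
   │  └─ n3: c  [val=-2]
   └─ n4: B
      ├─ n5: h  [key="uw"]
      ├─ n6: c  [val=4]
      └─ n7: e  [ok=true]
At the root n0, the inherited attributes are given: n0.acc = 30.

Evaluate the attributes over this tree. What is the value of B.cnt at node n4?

true

1. n0.acc = 30  [given at root]
2. n1.idx = true  [S.acc > 29]
3. n1.tag = false  [S.acc > 30]
4. n2.key = true  [not D.tag]
5. n3.val = -2  [terminal]
6. n2.cnt = false  [B.key == false]
7. n4.key = true  [B₀.cnt == false]
8. n5.key = "uw"  [terminal]
9. n6.val = 4  [terminal]
10. n7.ok = true  [terminal]
11. n4.cnt = true  [e.ok and B.key]
12. n1.fin = 27  [27]
13. n0.off = false  [S.acc > 30]
14. n0.wid = -8  [-8]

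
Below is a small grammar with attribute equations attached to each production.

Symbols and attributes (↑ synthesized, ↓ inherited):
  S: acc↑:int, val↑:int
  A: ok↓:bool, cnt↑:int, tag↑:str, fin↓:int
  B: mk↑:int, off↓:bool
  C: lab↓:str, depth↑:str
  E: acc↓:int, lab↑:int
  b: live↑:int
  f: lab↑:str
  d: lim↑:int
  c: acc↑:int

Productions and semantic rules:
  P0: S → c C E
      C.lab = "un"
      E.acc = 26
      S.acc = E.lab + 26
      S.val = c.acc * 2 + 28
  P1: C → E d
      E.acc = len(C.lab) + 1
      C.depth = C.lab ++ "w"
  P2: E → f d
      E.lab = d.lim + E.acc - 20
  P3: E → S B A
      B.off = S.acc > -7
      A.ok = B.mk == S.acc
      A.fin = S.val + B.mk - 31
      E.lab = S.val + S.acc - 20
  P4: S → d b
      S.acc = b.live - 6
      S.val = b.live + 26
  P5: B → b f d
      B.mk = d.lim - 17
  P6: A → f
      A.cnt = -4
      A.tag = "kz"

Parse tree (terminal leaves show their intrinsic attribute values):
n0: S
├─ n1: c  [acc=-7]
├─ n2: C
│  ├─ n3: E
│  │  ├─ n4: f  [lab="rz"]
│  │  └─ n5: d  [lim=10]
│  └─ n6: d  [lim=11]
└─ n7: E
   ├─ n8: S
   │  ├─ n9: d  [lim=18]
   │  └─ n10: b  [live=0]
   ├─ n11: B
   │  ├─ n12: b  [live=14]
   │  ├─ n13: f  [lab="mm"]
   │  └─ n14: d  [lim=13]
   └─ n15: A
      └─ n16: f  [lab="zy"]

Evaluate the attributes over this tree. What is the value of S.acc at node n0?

1. n1.acc = -7  [terminal]
2. n2.lab = "un"  ["un"]
3. n3.acc = 3  [len(C.lab) + 1]
4. n4.lab = "rz"  [terminal]
5. n5.lim = 10  [terminal]
6. n3.lab = -7  [d.lim + E.acc - 20]
7. n6.lim = 11  [terminal]
8. n2.depth = "unw"  [C.lab ++ "w"]
9. n7.acc = 26  [26]
10. n9.lim = 18  [terminal]
11. n10.live = 0  [terminal]
12. n8.acc = -6  [b.live - 6]
13. n8.val = 26  [b.live + 26]
14. n11.off = true  [S.acc > -7]
15. n12.live = 14  [terminal]
16. n13.lab = "mm"  [terminal]
17. n14.lim = 13  [terminal]
18. n11.mk = -4  [d.lim - 17]
19. n15.ok = false  [B.mk == S.acc]
20. n15.fin = -9  [S.val + B.mk - 31]
21. n16.lab = "zy"  [terminal]
22. n15.cnt = -4  [-4]
23. n15.tag = "kz"  ["kz"]
24. n7.lab = 0  [S.val + S.acc - 20]
25. n0.acc = 26  [E.lab + 26]
26. n0.val = 14  [c.acc * 2 + 28]

26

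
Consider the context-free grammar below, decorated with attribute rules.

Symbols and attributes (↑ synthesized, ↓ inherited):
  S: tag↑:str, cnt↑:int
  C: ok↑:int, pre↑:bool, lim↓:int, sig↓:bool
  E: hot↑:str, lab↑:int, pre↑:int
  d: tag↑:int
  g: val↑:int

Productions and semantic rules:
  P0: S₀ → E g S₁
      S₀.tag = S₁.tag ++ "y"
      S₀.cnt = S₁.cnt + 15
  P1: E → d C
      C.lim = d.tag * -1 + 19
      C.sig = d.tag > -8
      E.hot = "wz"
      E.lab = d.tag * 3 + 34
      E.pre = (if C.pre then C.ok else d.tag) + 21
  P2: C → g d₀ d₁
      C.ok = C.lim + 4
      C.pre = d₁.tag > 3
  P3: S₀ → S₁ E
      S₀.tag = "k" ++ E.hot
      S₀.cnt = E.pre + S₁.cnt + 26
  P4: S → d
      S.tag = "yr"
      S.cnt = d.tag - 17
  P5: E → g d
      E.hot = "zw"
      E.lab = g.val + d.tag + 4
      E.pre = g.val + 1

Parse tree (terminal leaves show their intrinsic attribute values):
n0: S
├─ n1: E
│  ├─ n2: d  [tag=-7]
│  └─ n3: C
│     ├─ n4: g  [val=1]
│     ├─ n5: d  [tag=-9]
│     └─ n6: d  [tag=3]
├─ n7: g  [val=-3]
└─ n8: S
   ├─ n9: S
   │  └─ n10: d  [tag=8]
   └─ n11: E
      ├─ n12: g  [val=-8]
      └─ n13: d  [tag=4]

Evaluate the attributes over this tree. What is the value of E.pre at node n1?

14

1. n2.tag = -7  [terminal]
2. n3.lim = 26  [d.tag * -1 + 19]
3. n3.sig = true  [d.tag > -8]
4. n4.val = 1  [terminal]
5. n5.tag = -9  [terminal]
6. n6.tag = 3  [terminal]
7. n3.ok = 30  [C.lim + 4]
8. n3.pre = false  [d₁.tag > 3]
9. n1.hot = "wz"  ["wz"]
10. n1.lab = 13  [d.tag * 3 + 34]
11. n1.pre = 14  [(if C.pre then C.ok else d.tag) + 21]
12. n7.val = -3  [terminal]
13. n10.tag = 8  [terminal]
14. n9.tag = "yr"  ["yr"]
15. n9.cnt = -9  [d.tag - 17]
16. n12.val = -8  [terminal]
17. n13.tag = 4  [terminal]
18. n11.hot = "zw"  ["zw"]
19. n11.lab = 0  [g.val + d.tag + 4]
20. n11.pre = -7  [g.val + 1]
21. n8.tag = "kzw"  ["k" ++ E.hot]
22. n8.cnt = 10  [E.pre + S₁.cnt + 26]
23. n0.tag = "kzwy"  [S₁.tag ++ "y"]
24. n0.cnt = 25  [S₁.cnt + 15]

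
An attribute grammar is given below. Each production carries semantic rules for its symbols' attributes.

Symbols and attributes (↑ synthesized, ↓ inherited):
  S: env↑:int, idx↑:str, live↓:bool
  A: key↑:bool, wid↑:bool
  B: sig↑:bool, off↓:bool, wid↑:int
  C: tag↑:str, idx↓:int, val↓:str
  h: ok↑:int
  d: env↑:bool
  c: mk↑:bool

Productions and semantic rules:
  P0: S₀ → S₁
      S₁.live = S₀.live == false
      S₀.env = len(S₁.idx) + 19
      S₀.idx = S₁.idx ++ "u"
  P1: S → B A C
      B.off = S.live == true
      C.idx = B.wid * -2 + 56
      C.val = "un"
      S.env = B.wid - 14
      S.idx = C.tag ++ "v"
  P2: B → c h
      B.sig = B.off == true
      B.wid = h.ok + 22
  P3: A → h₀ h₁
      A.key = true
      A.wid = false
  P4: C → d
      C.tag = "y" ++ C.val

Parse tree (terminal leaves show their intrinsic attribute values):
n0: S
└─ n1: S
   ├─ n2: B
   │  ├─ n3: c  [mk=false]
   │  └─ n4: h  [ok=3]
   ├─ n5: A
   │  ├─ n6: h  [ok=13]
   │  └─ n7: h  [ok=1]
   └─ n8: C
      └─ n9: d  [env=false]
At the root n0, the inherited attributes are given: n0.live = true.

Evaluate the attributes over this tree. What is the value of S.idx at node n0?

1. n0.live = true  [given at root]
2. n1.live = false  [S₀.live == false]
3. n2.off = false  [S.live == true]
4. n3.mk = false  [terminal]
5. n4.ok = 3  [terminal]
6. n2.sig = false  [B.off == true]
7. n2.wid = 25  [h.ok + 22]
8. n6.ok = 13  [terminal]
9. n7.ok = 1  [terminal]
10. n5.key = true  [true]
11. n5.wid = false  [false]
12. n8.idx = 6  [B.wid * -2 + 56]
13. n8.val = "un"  ["un"]
14. n9.env = false  [terminal]
15. n8.tag = "yun"  ["y" ++ C.val]
16. n1.env = 11  [B.wid - 14]
17. n1.idx = "yunv"  [C.tag ++ "v"]
18. n0.env = 23  [len(S₁.idx) + 19]
19. n0.idx = "yunvu"  [S₁.idx ++ "u"]

"yunvu"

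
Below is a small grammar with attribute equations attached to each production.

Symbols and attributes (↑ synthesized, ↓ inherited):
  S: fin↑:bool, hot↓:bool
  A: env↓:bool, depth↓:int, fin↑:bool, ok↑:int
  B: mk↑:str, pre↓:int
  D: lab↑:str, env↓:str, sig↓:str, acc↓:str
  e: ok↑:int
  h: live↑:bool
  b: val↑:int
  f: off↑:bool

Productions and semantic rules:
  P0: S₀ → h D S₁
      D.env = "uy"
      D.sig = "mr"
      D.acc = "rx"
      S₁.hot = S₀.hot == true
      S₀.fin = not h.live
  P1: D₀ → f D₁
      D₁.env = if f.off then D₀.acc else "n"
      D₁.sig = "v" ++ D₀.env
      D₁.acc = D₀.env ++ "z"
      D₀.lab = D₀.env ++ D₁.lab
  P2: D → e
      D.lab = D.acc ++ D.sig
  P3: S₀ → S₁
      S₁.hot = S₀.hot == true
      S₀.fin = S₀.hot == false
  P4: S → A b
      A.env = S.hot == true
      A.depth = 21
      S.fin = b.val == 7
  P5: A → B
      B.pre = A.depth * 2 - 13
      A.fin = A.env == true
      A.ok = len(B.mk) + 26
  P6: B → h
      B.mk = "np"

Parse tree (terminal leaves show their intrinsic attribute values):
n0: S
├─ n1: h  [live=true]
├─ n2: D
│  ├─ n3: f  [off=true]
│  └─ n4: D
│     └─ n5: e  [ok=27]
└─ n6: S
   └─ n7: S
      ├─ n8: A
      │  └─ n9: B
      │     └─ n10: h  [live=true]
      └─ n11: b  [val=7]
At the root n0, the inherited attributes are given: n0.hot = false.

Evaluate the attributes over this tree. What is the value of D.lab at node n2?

"uyuyzvuy"

1. n0.hot = false  [given at root]
2. n1.live = true  [terminal]
3. n2.env = "uy"  ["uy"]
4. n2.sig = "mr"  ["mr"]
5. n2.acc = "rx"  ["rx"]
6. n3.off = true  [terminal]
7. n4.env = "rx"  [if f.off then D₀.acc else "n"]
8. n4.sig = "vuy"  ["v" ++ D₀.env]
9. n4.acc = "uyz"  [D₀.env ++ "z"]
10. n5.ok = 27  [terminal]
11. n4.lab = "uyzvuy"  [D.acc ++ D.sig]
12. n2.lab = "uyuyzvuy"  [D₀.env ++ D₁.lab]
13. n6.hot = false  [S₀.hot == true]
14. n7.hot = false  [S₀.hot == true]
15. n8.env = false  [S.hot == true]
16. n8.depth = 21  [21]
17. n9.pre = 29  [A.depth * 2 - 13]
18. n10.live = true  [terminal]
19. n9.mk = "np"  ["np"]
20. n8.fin = false  [A.env == true]
21. n8.ok = 28  [len(B.mk) + 26]
22. n11.val = 7  [terminal]
23. n7.fin = true  [b.val == 7]
24. n6.fin = true  [S₀.hot == false]
25. n0.fin = false  [not h.live]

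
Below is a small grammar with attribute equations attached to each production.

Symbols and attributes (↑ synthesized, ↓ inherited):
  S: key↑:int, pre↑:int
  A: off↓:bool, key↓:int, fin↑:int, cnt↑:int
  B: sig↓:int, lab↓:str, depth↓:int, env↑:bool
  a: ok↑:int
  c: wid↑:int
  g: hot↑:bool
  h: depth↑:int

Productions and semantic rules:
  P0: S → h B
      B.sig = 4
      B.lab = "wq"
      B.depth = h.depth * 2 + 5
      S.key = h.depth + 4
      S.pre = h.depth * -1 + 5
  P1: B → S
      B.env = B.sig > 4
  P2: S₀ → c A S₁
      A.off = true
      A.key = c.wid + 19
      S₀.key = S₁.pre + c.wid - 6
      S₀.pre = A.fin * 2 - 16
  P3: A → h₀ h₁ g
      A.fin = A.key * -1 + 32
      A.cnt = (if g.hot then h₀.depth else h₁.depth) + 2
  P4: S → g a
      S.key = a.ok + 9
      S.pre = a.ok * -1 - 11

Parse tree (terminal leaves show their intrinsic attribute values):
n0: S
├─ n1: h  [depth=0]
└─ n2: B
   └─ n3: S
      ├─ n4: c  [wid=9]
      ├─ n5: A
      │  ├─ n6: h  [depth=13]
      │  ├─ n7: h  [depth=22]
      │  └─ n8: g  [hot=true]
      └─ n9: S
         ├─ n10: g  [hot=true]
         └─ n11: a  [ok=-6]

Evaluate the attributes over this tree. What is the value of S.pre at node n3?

1. n1.depth = 0  [terminal]
2. n2.sig = 4  [4]
3. n2.lab = "wq"  ["wq"]
4. n2.depth = 5  [h.depth * 2 + 5]
5. n4.wid = 9  [terminal]
6. n5.off = true  [true]
7. n5.key = 28  [c.wid + 19]
8. n6.depth = 13  [terminal]
9. n7.depth = 22  [terminal]
10. n8.hot = true  [terminal]
11. n5.fin = 4  [A.key * -1 + 32]
12. n5.cnt = 15  [(if g.hot then h₀.depth else h₁.depth) + 2]
13. n10.hot = true  [terminal]
14. n11.ok = -6  [terminal]
15. n9.key = 3  [a.ok + 9]
16. n9.pre = -5  [a.ok * -1 - 11]
17. n3.key = -2  [S₁.pre + c.wid - 6]
18. n3.pre = -8  [A.fin * 2 - 16]
19. n2.env = false  [B.sig > 4]
20. n0.key = 4  [h.depth + 4]
21. n0.pre = 5  [h.depth * -1 + 5]

-8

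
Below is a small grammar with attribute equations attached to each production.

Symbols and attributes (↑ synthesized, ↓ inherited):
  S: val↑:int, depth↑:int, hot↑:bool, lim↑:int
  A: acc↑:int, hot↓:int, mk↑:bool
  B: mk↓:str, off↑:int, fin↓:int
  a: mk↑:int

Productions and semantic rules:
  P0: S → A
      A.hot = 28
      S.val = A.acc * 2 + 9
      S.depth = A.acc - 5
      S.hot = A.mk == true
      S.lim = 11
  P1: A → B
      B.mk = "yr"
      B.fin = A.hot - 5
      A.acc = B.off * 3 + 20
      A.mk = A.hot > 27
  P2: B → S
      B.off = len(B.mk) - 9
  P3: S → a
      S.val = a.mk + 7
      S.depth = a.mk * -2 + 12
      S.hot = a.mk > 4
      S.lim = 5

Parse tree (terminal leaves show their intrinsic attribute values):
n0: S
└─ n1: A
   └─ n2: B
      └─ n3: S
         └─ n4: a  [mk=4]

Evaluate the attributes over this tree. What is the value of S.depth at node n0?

-6

1. n1.hot = 28  [28]
2. n2.mk = "yr"  ["yr"]
3. n2.fin = 23  [A.hot - 5]
4. n4.mk = 4  [terminal]
5. n3.val = 11  [a.mk + 7]
6. n3.depth = 4  [a.mk * -2 + 12]
7. n3.hot = false  [a.mk > 4]
8. n3.lim = 5  [5]
9. n2.off = -7  [len(B.mk) - 9]
10. n1.acc = -1  [B.off * 3 + 20]
11. n1.mk = true  [A.hot > 27]
12. n0.val = 7  [A.acc * 2 + 9]
13. n0.depth = -6  [A.acc - 5]
14. n0.hot = true  [A.mk == true]
15. n0.lim = 11  [11]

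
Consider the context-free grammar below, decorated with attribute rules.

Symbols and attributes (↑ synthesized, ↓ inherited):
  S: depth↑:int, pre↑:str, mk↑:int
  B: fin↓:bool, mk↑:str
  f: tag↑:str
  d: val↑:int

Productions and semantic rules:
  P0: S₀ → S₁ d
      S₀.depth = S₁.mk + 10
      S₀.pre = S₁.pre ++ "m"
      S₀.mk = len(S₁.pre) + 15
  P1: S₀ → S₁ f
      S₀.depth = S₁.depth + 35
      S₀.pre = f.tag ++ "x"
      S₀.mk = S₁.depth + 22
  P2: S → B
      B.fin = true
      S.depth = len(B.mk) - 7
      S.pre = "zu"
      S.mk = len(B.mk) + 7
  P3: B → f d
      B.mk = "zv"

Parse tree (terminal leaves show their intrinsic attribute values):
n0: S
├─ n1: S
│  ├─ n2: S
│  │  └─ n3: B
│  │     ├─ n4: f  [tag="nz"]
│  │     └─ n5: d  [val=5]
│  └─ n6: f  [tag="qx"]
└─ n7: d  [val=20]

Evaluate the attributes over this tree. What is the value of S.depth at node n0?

27

1. n3.fin = true  [true]
2. n4.tag = "nz"  [terminal]
3. n5.val = 5  [terminal]
4. n3.mk = "zv"  ["zv"]
5. n2.depth = -5  [len(B.mk) - 7]
6. n2.pre = "zu"  ["zu"]
7. n2.mk = 9  [len(B.mk) + 7]
8. n6.tag = "qx"  [terminal]
9. n1.depth = 30  [S₁.depth + 35]
10. n1.pre = "qxx"  [f.tag ++ "x"]
11. n1.mk = 17  [S₁.depth + 22]
12. n7.val = 20  [terminal]
13. n0.depth = 27  [S₁.mk + 10]
14. n0.pre = "qxxm"  [S₁.pre ++ "m"]
15. n0.mk = 18  [len(S₁.pre) + 15]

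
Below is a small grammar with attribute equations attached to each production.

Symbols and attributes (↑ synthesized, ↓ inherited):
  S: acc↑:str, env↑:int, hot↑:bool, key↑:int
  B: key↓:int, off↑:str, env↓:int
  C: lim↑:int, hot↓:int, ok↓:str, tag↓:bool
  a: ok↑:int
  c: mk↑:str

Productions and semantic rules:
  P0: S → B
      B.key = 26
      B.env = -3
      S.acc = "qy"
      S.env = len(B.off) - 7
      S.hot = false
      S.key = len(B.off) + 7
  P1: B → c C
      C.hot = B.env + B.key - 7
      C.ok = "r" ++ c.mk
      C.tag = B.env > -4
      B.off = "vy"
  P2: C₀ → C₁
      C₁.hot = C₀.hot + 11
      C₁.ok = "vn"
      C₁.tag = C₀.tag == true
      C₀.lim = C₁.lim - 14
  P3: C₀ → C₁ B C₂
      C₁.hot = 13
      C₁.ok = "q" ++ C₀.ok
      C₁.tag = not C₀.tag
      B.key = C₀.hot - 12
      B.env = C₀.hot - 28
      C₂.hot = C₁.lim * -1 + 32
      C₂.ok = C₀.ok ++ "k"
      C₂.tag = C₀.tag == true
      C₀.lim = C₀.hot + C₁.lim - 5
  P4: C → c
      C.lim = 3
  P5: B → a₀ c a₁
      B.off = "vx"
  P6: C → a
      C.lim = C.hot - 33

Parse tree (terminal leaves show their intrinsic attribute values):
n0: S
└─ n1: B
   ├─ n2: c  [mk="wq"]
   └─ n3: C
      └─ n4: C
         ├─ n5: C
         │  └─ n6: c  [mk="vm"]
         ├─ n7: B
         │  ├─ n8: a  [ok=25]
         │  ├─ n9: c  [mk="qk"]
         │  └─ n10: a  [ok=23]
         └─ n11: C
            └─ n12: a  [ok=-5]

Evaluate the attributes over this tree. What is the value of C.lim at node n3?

1. n1.key = 26  [26]
2. n1.env = -3  [-3]
3. n2.mk = "wq"  [terminal]
4. n3.hot = 16  [B.env + B.key - 7]
5. n3.ok = "rwq"  ["r" ++ c.mk]
6. n3.tag = true  [B.env > -4]
7. n4.hot = 27  [C₀.hot + 11]
8. n4.ok = "vn"  ["vn"]
9. n4.tag = true  [C₀.tag == true]
10. n5.hot = 13  [13]
11. n5.ok = "qvn"  ["q" ++ C₀.ok]
12. n5.tag = false  [not C₀.tag]
13. n6.mk = "vm"  [terminal]
14. n5.lim = 3  [3]
15. n7.key = 15  [C₀.hot - 12]
16. n7.env = -1  [C₀.hot - 28]
17. n8.ok = 25  [terminal]
18. n9.mk = "qk"  [terminal]
19. n10.ok = 23  [terminal]
20. n7.off = "vx"  ["vx"]
21. n11.hot = 29  [C₁.lim * -1 + 32]
22. n11.ok = "vnk"  [C₀.ok ++ "k"]
23. n11.tag = true  [C₀.tag == true]
24. n12.ok = -5  [terminal]
25. n11.lim = -4  [C.hot - 33]
26. n4.lim = 25  [C₀.hot + C₁.lim - 5]
27. n3.lim = 11  [C₁.lim - 14]
28. n1.off = "vy"  ["vy"]
29. n0.acc = "qy"  ["qy"]
30. n0.env = -5  [len(B.off) - 7]
31. n0.hot = false  [false]
32. n0.key = 9  [len(B.off) + 7]

11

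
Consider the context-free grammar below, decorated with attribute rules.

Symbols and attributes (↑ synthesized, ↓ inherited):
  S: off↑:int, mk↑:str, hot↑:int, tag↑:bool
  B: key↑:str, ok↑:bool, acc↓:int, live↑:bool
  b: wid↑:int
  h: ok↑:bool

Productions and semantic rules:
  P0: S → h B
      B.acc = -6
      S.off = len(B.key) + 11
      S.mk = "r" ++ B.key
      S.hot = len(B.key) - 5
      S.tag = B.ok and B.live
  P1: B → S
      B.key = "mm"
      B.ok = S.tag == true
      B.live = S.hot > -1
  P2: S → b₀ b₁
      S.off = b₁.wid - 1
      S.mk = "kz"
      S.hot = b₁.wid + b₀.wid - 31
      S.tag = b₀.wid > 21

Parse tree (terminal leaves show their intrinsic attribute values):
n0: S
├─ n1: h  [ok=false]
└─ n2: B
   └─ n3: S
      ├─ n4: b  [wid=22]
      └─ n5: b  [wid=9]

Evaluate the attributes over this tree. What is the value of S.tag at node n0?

true

1. n1.ok = false  [terminal]
2. n2.acc = -6  [-6]
3. n4.wid = 22  [terminal]
4. n5.wid = 9  [terminal]
5. n3.off = 8  [b₁.wid - 1]
6. n3.mk = "kz"  ["kz"]
7. n3.hot = 0  [b₁.wid + b₀.wid - 31]
8. n3.tag = true  [b₀.wid > 21]
9. n2.key = "mm"  ["mm"]
10. n2.ok = true  [S.tag == true]
11. n2.live = true  [S.hot > -1]
12. n0.off = 13  [len(B.key) + 11]
13. n0.mk = "rmm"  ["r" ++ B.key]
14. n0.hot = -3  [len(B.key) - 5]
15. n0.tag = true  [B.ok and B.live]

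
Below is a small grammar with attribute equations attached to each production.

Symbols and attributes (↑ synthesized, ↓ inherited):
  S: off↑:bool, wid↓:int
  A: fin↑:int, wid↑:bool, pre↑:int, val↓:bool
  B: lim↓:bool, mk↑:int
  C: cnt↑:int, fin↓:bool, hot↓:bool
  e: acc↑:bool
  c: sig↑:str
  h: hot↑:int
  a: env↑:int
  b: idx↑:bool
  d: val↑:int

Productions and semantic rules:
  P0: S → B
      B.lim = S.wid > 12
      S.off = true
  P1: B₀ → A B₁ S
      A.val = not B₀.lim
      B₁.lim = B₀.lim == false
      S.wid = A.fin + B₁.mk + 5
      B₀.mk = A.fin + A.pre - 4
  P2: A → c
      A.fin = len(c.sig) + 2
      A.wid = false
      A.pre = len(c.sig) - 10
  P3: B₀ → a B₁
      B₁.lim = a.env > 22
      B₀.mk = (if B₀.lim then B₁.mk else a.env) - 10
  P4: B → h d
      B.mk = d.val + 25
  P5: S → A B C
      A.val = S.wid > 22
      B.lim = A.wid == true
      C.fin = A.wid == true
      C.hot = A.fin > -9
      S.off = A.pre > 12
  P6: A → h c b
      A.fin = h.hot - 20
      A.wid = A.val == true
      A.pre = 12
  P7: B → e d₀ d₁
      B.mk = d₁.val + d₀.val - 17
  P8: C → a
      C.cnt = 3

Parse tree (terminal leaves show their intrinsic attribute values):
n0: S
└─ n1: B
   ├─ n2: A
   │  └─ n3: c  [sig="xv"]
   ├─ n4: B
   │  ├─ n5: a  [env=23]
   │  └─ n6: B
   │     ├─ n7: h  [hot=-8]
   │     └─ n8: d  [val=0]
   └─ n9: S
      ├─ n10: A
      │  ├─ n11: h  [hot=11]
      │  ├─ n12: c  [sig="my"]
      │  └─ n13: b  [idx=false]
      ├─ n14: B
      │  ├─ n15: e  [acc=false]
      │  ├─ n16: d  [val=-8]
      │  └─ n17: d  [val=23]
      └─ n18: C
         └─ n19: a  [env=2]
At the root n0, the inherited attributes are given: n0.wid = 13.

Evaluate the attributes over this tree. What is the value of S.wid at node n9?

22

1. n0.wid = 13  [given at root]
2. n1.lim = true  [S.wid > 12]
3. n2.val = false  [not B₀.lim]
4. n3.sig = "xv"  [terminal]
5. n2.fin = 4  [len(c.sig) + 2]
6. n2.wid = false  [false]
7. n2.pre = -8  [len(c.sig) - 10]
8. n4.lim = false  [B₀.lim == false]
9. n5.env = 23  [terminal]
10. n6.lim = true  [a.env > 22]
11. n7.hot = -8  [terminal]
12. n8.val = 0  [terminal]
13. n6.mk = 25  [d.val + 25]
14. n4.mk = 13  [(if B₀.lim then B₁.mk else a.env) - 10]
15. n9.wid = 22  [A.fin + B₁.mk + 5]
16. n10.val = false  [S.wid > 22]
17. n11.hot = 11  [terminal]
18. n12.sig = "my"  [terminal]
19. n13.idx = false  [terminal]
20. n10.fin = -9  [h.hot - 20]
21. n10.wid = false  [A.val == true]
22. n10.pre = 12  [12]
23. n14.lim = false  [A.wid == true]
24. n15.acc = false  [terminal]
25. n16.val = -8  [terminal]
26. n17.val = 23  [terminal]
27. n14.mk = -2  [d₁.val + d₀.val - 17]
28. n18.fin = false  [A.wid == true]
29. n18.hot = false  [A.fin > -9]
30. n19.env = 2  [terminal]
31. n18.cnt = 3  [3]
32. n9.off = false  [A.pre > 12]
33. n1.mk = -8  [A.fin + A.pre - 4]
34. n0.off = true  [true]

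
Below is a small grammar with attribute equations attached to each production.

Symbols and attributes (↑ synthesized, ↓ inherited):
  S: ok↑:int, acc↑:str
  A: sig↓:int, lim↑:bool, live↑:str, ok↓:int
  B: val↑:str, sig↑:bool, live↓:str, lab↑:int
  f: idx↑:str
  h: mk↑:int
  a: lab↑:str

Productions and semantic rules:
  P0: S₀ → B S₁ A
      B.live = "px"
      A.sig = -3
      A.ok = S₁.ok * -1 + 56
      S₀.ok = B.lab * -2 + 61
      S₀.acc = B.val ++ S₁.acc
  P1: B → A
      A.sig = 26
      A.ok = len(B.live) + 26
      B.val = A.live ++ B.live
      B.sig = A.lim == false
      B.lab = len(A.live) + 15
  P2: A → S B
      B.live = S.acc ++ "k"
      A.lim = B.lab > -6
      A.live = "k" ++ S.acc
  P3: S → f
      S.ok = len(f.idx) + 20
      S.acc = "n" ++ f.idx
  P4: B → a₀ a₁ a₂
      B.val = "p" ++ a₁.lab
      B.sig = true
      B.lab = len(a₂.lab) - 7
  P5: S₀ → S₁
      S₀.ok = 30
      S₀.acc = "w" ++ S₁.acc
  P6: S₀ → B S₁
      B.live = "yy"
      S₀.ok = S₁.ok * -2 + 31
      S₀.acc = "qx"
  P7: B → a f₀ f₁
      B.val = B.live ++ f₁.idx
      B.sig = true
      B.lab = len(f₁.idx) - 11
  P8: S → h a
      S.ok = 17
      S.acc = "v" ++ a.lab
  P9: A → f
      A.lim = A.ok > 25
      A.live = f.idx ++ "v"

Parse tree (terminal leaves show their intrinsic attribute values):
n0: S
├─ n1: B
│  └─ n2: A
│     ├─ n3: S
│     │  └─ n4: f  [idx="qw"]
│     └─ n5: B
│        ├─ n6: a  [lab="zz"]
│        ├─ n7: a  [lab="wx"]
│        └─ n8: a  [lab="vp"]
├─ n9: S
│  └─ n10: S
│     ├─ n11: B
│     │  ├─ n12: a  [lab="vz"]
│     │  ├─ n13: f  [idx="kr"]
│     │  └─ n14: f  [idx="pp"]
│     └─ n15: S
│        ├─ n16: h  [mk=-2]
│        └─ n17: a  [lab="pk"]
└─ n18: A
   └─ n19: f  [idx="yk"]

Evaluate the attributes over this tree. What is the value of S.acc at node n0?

1. n1.live = "px"  ["px"]
2. n2.sig = 26  [26]
3. n2.ok = 28  [len(B.live) + 26]
4. n4.idx = "qw"  [terminal]
5. n3.ok = 22  [len(f.idx) + 20]
6. n3.acc = "nqw"  ["n" ++ f.idx]
7. n5.live = "nqwk"  [S.acc ++ "k"]
8. n6.lab = "zz"  [terminal]
9. n7.lab = "wx"  [terminal]
10. n8.lab = "vp"  [terminal]
11. n5.val = "pwx"  ["p" ++ a₁.lab]
12. n5.sig = true  [true]
13. n5.lab = -5  [len(a₂.lab) - 7]
14. n2.lim = true  [B.lab > -6]
15. n2.live = "knqw"  ["k" ++ S.acc]
16. n1.val = "knqwpx"  [A.live ++ B.live]
17. n1.sig = false  [A.lim == false]
18. n1.lab = 19  [len(A.live) + 15]
19. n11.live = "yy"  ["yy"]
20. n12.lab = "vz"  [terminal]
21. n13.idx = "kr"  [terminal]
22. n14.idx = "pp"  [terminal]
23. n11.val = "yypp"  [B.live ++ f₁.idx]
24. n11.sig = true  [true]
25. n11.lab = -9  [len(f₁.idx) - 11]
26. n16.mk = -2  [terminal]
27. n17.lab = "pk"  [terminal]
28. n15.ok = 17  [17]
29. n15.acc = "vpk"  ["v" ++ a.lab]
30. n10.ok = -3  [S₁.ok * -2 + 31]
31. n10.acc = "qx"  ["qx"]
32. n9.ok = 30  [30]
33. n9.acc = "wqx"  ["w" ++ S₁.acc]
34. n18.sig = -3  [-3]
35. n18.ok = 26  [S₁.ok * -1 + 56]
36. n19.idx = "yk"  [terminal]
37. n18.lim = true  [A.ok > 25]
38. n18.live = "ykv"  [f.idx ++ "v"]
39. n0.ok = 23  [B.lab * -2 + 61]
40. n0.acc = "knqwpxwqx"  [B.val ++ S₁.acc]

"knqwpxwqx"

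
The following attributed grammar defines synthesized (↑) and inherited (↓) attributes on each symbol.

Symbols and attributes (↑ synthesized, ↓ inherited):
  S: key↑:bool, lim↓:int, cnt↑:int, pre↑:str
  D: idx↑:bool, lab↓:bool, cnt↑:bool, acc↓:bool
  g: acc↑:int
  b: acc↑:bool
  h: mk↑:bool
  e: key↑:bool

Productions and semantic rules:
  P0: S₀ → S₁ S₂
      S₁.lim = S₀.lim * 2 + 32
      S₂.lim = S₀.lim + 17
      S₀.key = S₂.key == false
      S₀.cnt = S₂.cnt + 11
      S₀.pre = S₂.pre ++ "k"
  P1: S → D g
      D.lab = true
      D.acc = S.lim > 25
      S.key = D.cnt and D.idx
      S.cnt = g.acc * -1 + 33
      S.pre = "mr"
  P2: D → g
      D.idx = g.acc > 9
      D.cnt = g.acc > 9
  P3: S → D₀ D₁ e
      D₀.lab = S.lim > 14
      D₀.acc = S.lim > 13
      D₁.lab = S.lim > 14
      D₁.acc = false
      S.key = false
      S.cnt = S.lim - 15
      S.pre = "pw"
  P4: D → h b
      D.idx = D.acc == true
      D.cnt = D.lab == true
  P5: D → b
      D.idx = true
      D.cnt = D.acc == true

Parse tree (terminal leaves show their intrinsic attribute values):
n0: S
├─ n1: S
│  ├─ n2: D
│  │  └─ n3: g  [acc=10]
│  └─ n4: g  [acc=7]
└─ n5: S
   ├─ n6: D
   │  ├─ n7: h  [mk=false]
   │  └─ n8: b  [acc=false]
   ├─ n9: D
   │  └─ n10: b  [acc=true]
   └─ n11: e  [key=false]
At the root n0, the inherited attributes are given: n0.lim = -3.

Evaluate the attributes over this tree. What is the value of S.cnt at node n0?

10

1. n0.lim = -3  [given at root]
2. n1.lim = 26  [S₀.lim * 2 + 32]
3. n2.lab = true  [true]
4. n2.acc = true  [S.lim > 25]
5. n3.acc = 10  [terminal]
6. n2.idx = true  [g.acc > 9]
7. n2.cnt = true  [g.acc > 9]
8. n4.acc = 7  [terminal]
9. n1.key = true  [D.cnt and D.idx]
10. n1.cnt = 26  [g.acc * -1 + 33]
11. n1.pre = "mr"  ["mr"]
12. n5.lim = 14  [S₀.lim + 17]
13. n6.lab = false  [S.lim > 14]
14. n6.acc = true  [S.lim > 13]
15. n7.mk = false  [terminal]
16. n8.acc = false  [terminal]
17. n6.idx = true  [D.acc == true]
18. n6.cnt = false  [D.lab == true]
19. n9.lab = false  [S.lim > 14]
20. n9.acc = false  [false]
21. n10.acc = true  [terminal]
22. n9.idx = true  [true]
23. n9.cnt = false  [D.acc == true]
24. n11.key = false  [terminal]
25. n5.key = false  [false]
26. n5.cnt = -1  [S.lim - 15]
27. n5.pre = "pw"  ["pw"]
28. n0.key = true  [S₂.key == false]
29. n0.cnt = 10  [S₂.cnt + 11]
30. n0.pre = "pwk"  [S₂.pre ++ "k"]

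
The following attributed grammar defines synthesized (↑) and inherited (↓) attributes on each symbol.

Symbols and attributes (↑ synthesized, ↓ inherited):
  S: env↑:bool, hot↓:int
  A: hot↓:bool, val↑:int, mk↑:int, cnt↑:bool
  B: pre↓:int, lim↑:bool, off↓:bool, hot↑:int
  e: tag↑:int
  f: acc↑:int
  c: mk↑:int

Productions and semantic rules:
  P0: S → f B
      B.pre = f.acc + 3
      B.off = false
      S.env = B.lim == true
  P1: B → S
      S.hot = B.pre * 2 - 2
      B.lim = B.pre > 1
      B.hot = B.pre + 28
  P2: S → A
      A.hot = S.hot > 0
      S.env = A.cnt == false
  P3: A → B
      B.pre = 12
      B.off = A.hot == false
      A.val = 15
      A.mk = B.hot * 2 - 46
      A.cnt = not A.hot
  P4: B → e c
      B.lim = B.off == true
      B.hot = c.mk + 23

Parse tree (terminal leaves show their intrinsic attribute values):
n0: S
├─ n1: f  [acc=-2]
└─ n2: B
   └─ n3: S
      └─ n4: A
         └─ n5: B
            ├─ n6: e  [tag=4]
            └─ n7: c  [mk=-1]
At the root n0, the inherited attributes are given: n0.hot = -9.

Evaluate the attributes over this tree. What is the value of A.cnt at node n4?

1. n0.hot = -9  [given at root]
2. n1.acc = -2  [terminal]
3. n2.pre = 1  [f.acc + 3]
4. n2.off = false  [false]
5. n3.hot = 0  [B.pre * 2 - 2]
6. n4.hot = false  [S.hot > 0]
7. n5.pre = 12  [12]
8. n5.off = true  [A.hot == false]
9. n6.tag = 4  [terminal]
10. n7.mk = -1  [terminal]
11. n5.lim = true  [B.off == true]
12. n5.hot = 22  [c.mk + 23]
13. n4.val = 15  [15]
14. n4.mk = -2  [B.hot * 2 - 46]
15. n4.cnt = true  [not A.hot]
16. n3.env = false  [A.cnt == false]
17. n2.lim = false  [B.pre > 1]
18. n2.hot = 29  [B.pre + 28]
19. n0.env = false  [B.lim == true]

true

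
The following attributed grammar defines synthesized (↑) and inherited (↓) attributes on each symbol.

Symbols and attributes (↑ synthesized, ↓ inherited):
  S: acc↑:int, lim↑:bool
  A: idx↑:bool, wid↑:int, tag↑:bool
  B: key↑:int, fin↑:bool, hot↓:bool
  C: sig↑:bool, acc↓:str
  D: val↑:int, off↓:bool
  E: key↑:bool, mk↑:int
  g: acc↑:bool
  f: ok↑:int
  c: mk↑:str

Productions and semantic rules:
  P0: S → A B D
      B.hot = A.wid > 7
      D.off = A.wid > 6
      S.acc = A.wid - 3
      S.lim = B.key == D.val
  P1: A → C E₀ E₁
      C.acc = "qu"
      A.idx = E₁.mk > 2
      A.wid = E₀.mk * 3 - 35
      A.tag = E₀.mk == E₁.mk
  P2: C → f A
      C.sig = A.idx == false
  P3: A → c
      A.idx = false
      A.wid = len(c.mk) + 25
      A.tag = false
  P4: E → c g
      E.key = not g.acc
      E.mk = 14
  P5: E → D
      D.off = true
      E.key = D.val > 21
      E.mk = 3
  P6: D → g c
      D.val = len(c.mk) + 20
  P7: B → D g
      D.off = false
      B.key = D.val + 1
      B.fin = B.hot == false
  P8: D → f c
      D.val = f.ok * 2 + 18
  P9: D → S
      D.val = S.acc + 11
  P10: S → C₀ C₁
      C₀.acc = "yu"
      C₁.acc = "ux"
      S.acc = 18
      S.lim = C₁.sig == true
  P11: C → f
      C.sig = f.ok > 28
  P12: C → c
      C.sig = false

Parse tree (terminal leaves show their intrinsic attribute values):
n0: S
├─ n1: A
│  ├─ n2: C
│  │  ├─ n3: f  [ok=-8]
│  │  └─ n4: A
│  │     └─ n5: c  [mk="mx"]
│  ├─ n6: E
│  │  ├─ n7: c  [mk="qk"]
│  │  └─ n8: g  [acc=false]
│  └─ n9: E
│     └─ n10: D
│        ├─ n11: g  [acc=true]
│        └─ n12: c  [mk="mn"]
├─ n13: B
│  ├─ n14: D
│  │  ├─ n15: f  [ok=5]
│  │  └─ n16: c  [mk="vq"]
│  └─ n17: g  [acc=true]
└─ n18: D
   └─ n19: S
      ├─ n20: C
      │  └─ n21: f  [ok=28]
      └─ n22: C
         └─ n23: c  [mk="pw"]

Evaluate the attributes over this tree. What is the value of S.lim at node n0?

true

1. n2.acc = "qu"  ["qu"]
2. n3.ok = -8  [terminal]
3. n5.mk = "mx"  [terminal]
4. n4.idx = false  [false]
5. n4.wid = 27  [len(c.mk) + 25]
6. n4.tag = false  [false]
7. n2.sig = true  [A.idx == false]
8. n7.mk = "qk"  [terminal]
9. n8.acc = false  [terminal]
10. n6.key = true  [not g.acc]
11. n6.mk = 14  [14]
12. n10.off = true  [true]
13. n11.acc = true  [terminal]
14. n12.mk = "mn"  [terminal]
15. n10.val = 22  [len(c.mk) + 20]
16. n9.key = true  [D.val > 21]
17. n9.mk = 3  [3]
18. n1.idx = true  [E₁.mk > 2]
19. n1.wid = 7  [E₀.mk * 3 - 35]
20. n1.tag = false  [E₀.mk == E₁.mk]
21. n13.hot = false  [A.wid > 7]
22. n14.off = false  [false]
23. n15.ok = 5  [terminal]
24. n16.mk = "vq"  [terminal]
25. n14.val = 28  [f.ok * 2 + 18]
26. n17.acc = true  [terminal]
27. n13.key = 29  [D.val + 1]
28. n13.fin = true  [B.hot == false]
29. n18.off = true  [A.wid > 6]
30. n20.acc = "yu"  ["yu"]
31. n21.ok = 28  [terminal]
32. n20.sig = false  [f.ok > 28]
33. n22.acc = "ux"  ["ux"]
34. n23.mk = "pw"  [terminal]
35. n22.sig = false  [false]
36. n19.acc = 18  [18]
37. n19.lim = false  [C₁.sig == true]
38. n18.val = 29  [S.acc + 11]
39. n0.acc = 4  [A.wid - 3]
40. n0.lim = true  [B.key == D.val]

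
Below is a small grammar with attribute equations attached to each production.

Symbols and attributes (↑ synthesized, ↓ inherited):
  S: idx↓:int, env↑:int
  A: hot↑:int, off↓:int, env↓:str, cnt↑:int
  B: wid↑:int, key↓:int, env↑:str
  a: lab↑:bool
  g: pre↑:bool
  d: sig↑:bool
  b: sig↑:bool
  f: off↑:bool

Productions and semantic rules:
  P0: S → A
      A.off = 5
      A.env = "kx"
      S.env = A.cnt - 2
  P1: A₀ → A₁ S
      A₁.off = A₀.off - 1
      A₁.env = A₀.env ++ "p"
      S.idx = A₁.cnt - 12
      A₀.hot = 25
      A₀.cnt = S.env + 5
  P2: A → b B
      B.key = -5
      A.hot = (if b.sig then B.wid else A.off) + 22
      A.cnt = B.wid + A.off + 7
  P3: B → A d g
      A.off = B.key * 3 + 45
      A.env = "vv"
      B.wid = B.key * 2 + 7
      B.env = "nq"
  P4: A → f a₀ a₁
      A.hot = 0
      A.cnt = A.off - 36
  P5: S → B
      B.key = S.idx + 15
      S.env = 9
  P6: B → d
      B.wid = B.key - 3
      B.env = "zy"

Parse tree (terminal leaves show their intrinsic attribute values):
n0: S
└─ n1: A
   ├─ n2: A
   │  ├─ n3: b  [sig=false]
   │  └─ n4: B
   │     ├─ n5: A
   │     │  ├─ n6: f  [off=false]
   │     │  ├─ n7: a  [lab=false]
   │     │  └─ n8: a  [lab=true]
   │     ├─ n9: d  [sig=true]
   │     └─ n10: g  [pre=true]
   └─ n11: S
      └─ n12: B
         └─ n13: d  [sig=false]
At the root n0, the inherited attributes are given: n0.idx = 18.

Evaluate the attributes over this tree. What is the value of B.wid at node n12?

8

1. n0.idx = 18  [given at root]
2. n1.off = 5  [5]
3. n1.env = "kx"  ["kx"]
4. n2.off = 4  [A₀.off - 1]
5. n2.env = "kxp"  [A₀.env ++ "p"]
6. n3.sig = false  [terminal]
7. n4.key = -5  [-5]
8. n5.off = 30  [B.key * 3 + 45]
9. n5.env = "vv"  ["vv"]
10. n6.off = false  [terminal]
11. n7.lab = false  [terminal]
12. n8.lab = true  [terminal]
13. n5.hot = 0  [0]
14. n5.cnt = -6  [A.off - 36]
15. n9.sig = true  [terminal]
16. n10.pre = true  [terminal]
17. n4.wid = -3  [B.key * 2 + 7]
18. n4.env = "nq"  ["nq"]
19. n2.hot = 26  [(if b.sig then B.wid else A.off) + 22]
20. n2.cnt = 8  [B.wid + A.off + 7]
21. n11.idx = -4  [A₁.cnt - 12]
22. n12.key = 11  [S.idx + 15]
23. n13.sig = false  [terminal]
24. n12.wid = 8  [B.key - 3]
25. n12.env = "zy"  ["zy"]
26. n11.env = 9  [9]
27. n1.hot = 25  [25]
28. n1.cnt = 14  [S.env + 5]
29. n0.env = 12  [A.cnt - 2]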